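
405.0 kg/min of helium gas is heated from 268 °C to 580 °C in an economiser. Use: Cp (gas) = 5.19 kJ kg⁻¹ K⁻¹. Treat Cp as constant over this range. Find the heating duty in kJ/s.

Q = ṁ·Cp·ΔT = 405.0 × 5.19 × (580 − 268) = 655810 kJ/min
Converting: 655810 / 60 s = 10930 kW

Q = 10900 kJ/s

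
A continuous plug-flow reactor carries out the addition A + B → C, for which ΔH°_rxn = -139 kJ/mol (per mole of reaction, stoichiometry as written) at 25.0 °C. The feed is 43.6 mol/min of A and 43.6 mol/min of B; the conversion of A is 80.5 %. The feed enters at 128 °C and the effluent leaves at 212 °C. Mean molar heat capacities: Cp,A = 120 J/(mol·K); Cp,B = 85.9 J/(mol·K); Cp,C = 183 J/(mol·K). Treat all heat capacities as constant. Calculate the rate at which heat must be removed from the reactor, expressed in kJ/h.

Q_out = 256000 kJ/h

Extent of reaction ξ = 0.805 × 43.6 = 35.098 mol/min
Reaction term: ξ·ΔH°_rxn = 35.098 × -139 = -4878.6 kJ/min
Sensible, feed 128→25 °C: -924.66 kJ/min
Outlet flows (mol/min): A 8.502, B 8.502, C 35.098
Sensible, products 25→212 °C: 1528.4 kJ/min
Q = ΔH = -4274.8 kJ/min = -71.247 kW
Heat removed = 256490 kJ/h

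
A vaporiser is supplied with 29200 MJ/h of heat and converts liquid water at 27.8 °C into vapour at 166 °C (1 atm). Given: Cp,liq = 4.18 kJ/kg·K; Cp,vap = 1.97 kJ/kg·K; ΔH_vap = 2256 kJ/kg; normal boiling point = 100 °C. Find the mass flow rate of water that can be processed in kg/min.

ṁ = 181 kg/min

Δh = 4.18×(100−27.8) + 2256 + 1.97×(166−100) = 2687.8 kJ/kg
Q = 29200 MJ/h = 8111.1 kJ/s = 486670 kJ/min
ṁ = Q/Δh = 486670 / 2687.8 = 181.06 kg/min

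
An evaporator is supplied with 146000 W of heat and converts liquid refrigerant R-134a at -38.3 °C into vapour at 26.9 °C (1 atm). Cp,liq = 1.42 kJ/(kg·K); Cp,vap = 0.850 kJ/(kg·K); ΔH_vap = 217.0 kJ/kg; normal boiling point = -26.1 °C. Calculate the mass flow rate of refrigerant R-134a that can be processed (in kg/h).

ṁ = 1880 kg/h

Δh = 1.42×(-26.1−-38.3) + 217.0 + 0.850×(26.9−-26.1) = 279.37 kJ/kg
Q = 146000 W = 146 kJ/s = 525600 kJ/h
ṁ = Q/Δh = 525600 / 279.37 = 1881.3 kg/h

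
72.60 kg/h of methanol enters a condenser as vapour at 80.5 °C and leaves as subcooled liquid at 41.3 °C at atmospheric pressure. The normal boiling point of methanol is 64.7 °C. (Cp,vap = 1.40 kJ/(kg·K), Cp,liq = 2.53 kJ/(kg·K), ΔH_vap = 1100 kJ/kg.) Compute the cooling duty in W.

vapour 80.5→64.7 °C: -22.12 kJ/kg
condensation at 64.7 °C: -1100 kJ/kg
liquid 64.7→41.3 °C: -59.202 kJ/kg
Δh = -22.12 + -1100 + -59.202 = -1181.3 kJ/kg
Q = ṁ·Δh = 72.60 kg/h × -1181.3 kJ/kg = -85764 kJ/h
|Q| = 23.823 kW = 23823 W

Q_c = 23800 W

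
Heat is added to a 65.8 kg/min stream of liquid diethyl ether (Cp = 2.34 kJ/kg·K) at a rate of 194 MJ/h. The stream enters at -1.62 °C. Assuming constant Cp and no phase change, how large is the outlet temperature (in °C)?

Q = 194 MJ/h = 3233.3 kJ/min
ΔT = Q/(ṁ·Cp) = 3233.3/(65.8×2.34) = 20.999 K
T_out = -1.62 + 20.999 = 19.379 °C

T_out = 19.4 °C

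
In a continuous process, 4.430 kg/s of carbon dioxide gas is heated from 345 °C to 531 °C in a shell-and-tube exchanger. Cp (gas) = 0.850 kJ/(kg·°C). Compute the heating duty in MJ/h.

Q = 2520 MJ/h

Q = ṁ·Cp·ΔT = 4.430 × 0.850 × (531 − 345) = 700.38 kJ/s
Heating duty = 2521.4 MJ/h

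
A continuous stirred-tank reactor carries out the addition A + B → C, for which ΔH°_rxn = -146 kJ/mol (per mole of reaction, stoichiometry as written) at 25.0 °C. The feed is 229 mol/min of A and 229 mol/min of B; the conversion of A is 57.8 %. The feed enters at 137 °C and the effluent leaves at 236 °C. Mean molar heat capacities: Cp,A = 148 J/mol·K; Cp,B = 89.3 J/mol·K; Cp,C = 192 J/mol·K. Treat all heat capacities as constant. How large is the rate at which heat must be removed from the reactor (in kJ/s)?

Q_out = 254 kJ/s

Extent of reaction ξ = 0.578 × 229 = 132.36 mol/min
Reaction term: ξ·ΔH°_rxn = 132.36 × -146 = -19325 kJ/min
Sensible, feed 137→25 °C: -6086.3 kJ/min
Outlet flows (mol/min): A 96.638, B 96.638, C 132.36
Sensible, products 25→236 °C: 10201 kJ/min
Q = ΔH = -15210 kJ/min = -253.5 kW
Heat removed = 253.5 kJ/s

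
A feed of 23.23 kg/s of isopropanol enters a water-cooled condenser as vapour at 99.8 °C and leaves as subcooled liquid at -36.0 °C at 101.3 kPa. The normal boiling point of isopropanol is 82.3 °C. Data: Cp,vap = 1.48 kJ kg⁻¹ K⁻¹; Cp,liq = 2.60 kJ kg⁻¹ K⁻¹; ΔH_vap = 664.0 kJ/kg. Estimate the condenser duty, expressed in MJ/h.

Q_c = 83400 MJ/h

vapour 99.8→82.3 °C: -25.9 kJ/kg
condensation at 82.3 °C: -664 kJ/kg
liquid 82.3→-36.0 °C: -307.58 kJ/kg
Δh = -25.9 + -664 + -307.58 = -997.48 kJ/kg
Q = ṁ·Δh = 23.23 kg/s × -997.48 kJ/kg = -23171 kJ/s
|Q| = 23171 kW = 83417 MJ/h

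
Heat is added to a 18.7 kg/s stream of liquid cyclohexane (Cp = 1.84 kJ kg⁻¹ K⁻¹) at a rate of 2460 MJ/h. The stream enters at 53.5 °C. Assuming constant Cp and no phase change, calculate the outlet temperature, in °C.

T_out = 73.4 °C

Q = 2460 MJ/h = 683.33 kJ/s
ΔT = Q/(ṁ·Cp) = 683.33/(18.7×1.84) = 19.86 K
T_out = 53.5 + 19.86 = 73.36 °C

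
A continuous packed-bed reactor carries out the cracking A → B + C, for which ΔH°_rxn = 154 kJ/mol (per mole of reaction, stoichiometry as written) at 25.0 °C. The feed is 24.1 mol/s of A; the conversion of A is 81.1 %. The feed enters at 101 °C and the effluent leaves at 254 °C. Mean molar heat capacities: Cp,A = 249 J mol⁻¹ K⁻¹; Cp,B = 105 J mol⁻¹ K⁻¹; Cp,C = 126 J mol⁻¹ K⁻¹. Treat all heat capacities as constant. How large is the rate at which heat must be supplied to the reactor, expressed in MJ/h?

Extent of reaction ξ = 0.811 × 24.1 = 19.545 mol/s
Reaction term: ξ·ΔH°_rxn = 19.545 × 154 = 3009.9 kJ/s
Sensible, feed 101→25 °C: -456.07 kJ/s
Outlet flows (mol/s): A 4.5549, B 19.545, C 19.545
Sensible, products 25→254 °C: 1293.6 kJ/s
Q = ΔH = 3847.5 kJ/s = 3847.5 kW
Heat supplied = 13851 MJ/h

Q_in = 13900 MJ/h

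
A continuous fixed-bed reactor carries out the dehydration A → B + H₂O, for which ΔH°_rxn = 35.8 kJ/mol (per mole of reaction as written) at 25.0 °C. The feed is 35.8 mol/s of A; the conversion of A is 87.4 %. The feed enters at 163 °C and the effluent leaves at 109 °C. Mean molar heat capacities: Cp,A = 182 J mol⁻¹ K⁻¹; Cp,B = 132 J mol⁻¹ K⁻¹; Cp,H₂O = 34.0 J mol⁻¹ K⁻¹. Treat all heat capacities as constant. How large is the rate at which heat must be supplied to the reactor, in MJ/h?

Q_in = 2610 MJ/h

Extent of reaction ξ = 0.874 × 35.8 = 31.289 mol/s
Reaction term: ξ·ΔH°_rxn = 31.289 × 35.8 = 1120.2 kJ/s
Sensible, feed 163→25 °C: -899.15 kJ/s
Outlet flows (mol/s): A 4.5108, B 31.289, H₂O 31.289
Sensible, products 25→109 °C: 505.26 kJ/s
Q = ΔH = 726.26 kJ/s = 726.26 kW
Heat supplied = 2614.5 MJ/h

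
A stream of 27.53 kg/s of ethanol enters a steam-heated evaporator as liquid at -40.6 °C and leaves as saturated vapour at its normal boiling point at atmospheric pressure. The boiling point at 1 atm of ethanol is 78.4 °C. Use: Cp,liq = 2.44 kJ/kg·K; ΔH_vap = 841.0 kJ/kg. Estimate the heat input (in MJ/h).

Q = 112000 MJ/h

liquid -40.6→78.4 °C: 290.36 kJ/kg
vaporisation at 78.4 °C: 841 kJ/kg
Δh = 290.36 + 841 = 1131.4 kJ/kg
Q = ṁ·Δh = 27.53 kg/s × 1131.4 kJ/kg = 31146 kJ/s
|Q| = 31146 kW = 112130 MJ/h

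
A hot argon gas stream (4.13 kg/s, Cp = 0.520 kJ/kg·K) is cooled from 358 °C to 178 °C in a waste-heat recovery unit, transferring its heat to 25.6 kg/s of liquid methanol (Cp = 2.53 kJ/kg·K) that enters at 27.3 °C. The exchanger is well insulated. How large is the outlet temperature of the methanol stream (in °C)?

T_c,out = 33.3 °C

Heat released by hot stream: Q = 4.13 × 0.520 × (358 − 178) = 386.57 kJ/s
Energy balance on cold side (adiabatic exchanger): Q = ṁ_c·Cp_c·(T_c,out − T_c,in)
T_c,out = 27.3 + 386.57/(25.6 × 2.53) = 33.269 °C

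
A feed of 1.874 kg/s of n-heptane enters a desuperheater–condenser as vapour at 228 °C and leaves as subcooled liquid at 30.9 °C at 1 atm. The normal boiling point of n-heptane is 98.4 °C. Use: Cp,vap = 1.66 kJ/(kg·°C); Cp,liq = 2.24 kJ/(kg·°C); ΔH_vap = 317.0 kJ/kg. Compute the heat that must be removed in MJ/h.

vapour 228→98.4 °C: -215.14 kJ/kg
condensation at 98.4 °C: -317 kJ/kg
liquid 98.4→30.9 °C: -151.2 kJ/kg
Δh = -215.14 + -317 + -151.2 = -683.34 kJ/kg
Q = ṁ·Δh = 1.874 kg/s × -683.34 kJ/kg = -1280.6 kJ/s
|Q| = 1280.6 kW = 4610.1 MJ/h

Q_c = 4610 MJ/h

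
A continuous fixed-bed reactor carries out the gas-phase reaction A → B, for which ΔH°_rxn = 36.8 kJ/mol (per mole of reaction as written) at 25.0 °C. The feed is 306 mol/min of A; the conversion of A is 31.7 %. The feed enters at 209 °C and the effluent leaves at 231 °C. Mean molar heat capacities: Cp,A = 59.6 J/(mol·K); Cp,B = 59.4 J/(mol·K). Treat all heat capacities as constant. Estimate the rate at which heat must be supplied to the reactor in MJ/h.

Extent of reaction ξ = 0.317 × 306 = 97.002 mol/min
Reaction term: ξ·ΔH°_rxn = 97.002 × 36.8 = 3569.7 kJ/min
Sensible, feed 209→25 °C: -3355.7 kJ/min
Outlet flows (mol/min): A 209, B 97.002
Sensible, products 25→231 °C: 3752.9 kJ/min
Q = ΔH = 3966.9 kJ/min = 66.115 kW
Heat supplied = 238.01 MJ/h

Q_in = 238 MJ/h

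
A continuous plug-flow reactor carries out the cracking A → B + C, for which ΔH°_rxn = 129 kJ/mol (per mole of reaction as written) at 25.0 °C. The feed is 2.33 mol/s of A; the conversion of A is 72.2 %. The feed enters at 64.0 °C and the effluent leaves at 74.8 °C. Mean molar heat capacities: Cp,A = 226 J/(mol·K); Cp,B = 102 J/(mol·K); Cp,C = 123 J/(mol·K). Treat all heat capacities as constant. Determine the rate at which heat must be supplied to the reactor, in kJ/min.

Q_in = 13400 kJ/min

Extent of reaction ξ = 0.722 × 2.33 = 1.6823 mol/s
Reaction term: ξ·ΔH°_rxn = 1.6823 × 129 = 217.01 kJ/s
Sensible, feed 64.0→25 °C: -20.537 kJ/s
Outlet flows (mol/s): A 0.64774, B 1.6823, C 1.6823
Sensible, products 25→74.8 °C: 26.14 kJ/s
Q = ΔH = 222.61 kJ/s = 222.61 kW
Heat supplied = 13357 kJ/min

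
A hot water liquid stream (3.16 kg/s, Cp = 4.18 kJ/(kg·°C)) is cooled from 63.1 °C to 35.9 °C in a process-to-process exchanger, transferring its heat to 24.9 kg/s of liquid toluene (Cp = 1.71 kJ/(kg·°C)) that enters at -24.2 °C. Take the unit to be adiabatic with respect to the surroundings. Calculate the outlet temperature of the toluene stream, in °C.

T_c,out = -15.8 °C

Heat released by hot stream: Q = 3.16 × 4.18 × (63.1 − 35.9) = 359.28 kJ/s
Energy balance on cold side (adiabatic exchanger): Q = ṁ_c·Cp_c·(T_c,out − T_c,in)
T_c,out = -24.2 + 359.28/(24.9 × 1.71) = -15.762 °C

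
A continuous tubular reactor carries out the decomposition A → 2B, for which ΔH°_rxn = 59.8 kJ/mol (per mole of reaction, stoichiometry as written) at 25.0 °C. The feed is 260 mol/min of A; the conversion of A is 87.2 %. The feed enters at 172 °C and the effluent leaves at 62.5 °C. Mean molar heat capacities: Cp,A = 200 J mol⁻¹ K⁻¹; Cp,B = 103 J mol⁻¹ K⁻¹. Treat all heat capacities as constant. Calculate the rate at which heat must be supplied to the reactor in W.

Q_in = 132000 W

Extent of reaction ξ = 0.872 × 260 = 226.72 mol/min
Reaction term: ξ·ΔH°_rxn = 226.72 × 59.8 = 13558 kJ/min
Sensible, feed 172→25 °C: -7644 kJ/min
Outlet flows (mol/min): A 33.28, B 453.44
Sensible, products 25→62.5 °C: 2001 kJ/min
Q = ΔH = 7914.9 kJ/min = 131.91 kW
Heat supplied = 131910 W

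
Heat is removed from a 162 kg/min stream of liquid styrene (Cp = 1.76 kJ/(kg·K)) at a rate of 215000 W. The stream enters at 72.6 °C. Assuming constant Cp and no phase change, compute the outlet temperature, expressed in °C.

T_out = 27.4 °C

Q = 215000 W = 12900 kJ/min
ΔT = Q/(ṁ·Cp) = 12900/(162×1.76) = 45.244 K
T_out = 72.6 − 45.244 = 27.356 °C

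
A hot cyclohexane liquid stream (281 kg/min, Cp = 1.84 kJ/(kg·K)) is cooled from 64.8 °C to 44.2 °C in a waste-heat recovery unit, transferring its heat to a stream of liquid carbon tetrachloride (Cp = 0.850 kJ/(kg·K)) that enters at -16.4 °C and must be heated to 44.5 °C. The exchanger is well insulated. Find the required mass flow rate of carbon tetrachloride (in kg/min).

ṁ_c = 206 kg/min

Heat released by hot stream: Q = 281 × 1.84 × (64.8 − 44.2) = 10651 kJ/min
Energy balance on cold side (adiabatic exchanger): Q = ṁ_c·Cp_c·(T_c,out − T_c,in)
ṁ_c = 10651 / [0.850 × (44.5 − -16.4)] = 205.76 kg/min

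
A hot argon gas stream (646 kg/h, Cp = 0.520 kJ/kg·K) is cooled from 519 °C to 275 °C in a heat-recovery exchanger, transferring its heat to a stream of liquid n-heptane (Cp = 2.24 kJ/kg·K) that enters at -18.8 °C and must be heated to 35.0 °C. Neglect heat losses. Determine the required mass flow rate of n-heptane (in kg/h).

ṁ_c = 680 kg/h

Heat released by hot stream: Q = 646 × 0.520 × (519 − 275) = 81964 kJ/h
Energy balance on cold side (adiabatic exchanger): Q = ṁ_c·Cp_c·(T_c,out − T_c,in)
ṁ_c = 81964 / [2.24 × (35.0 − -18.8)] = 680.14 kg/h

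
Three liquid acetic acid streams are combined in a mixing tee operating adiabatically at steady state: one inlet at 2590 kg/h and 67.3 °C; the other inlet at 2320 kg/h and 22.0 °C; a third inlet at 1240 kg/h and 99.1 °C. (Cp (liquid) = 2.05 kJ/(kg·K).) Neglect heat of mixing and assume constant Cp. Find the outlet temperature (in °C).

T_out = 56.6 °C

No heat crosses the boundary, so H_out = H_in.
T_out = Σ ṁᵢCp,ᵢTᵢ / Σ ṁᵢCp,ᵢ
      = 713870 / 12608 = 56.623 °C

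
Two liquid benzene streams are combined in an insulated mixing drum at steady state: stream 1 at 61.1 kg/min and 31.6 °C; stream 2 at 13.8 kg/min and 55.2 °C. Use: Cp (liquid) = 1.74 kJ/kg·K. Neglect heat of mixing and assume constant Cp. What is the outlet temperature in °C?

T_out = 35.9 °C

Adiabatic, steady state ⇒ Σ ṁᵢCp,ᵢ(T_out − Tᵢ) = 0
T_out = Σ ṁᵢCp,ᵢTᵢ / Σ ṁᵢCp,ᵢ
      = 4685 / 130.33 = 35.948 °C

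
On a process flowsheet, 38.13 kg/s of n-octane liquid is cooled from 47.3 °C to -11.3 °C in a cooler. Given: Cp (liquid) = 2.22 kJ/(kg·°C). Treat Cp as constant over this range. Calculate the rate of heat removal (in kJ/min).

Q = ṁ·Cp·ΔT = 38.13 × 2.22 × (-11.3 − 47.3) = -4960.4 kJ/s
Cooling duty = 297620 kJ/min

Q_c = 298000 kJ/min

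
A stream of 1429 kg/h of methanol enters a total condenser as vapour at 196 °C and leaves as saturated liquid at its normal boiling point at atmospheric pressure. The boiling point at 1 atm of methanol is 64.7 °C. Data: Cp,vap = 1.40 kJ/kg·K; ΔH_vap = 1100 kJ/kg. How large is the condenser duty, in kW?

Q_c = 510 kW

vapour 196→64.7 °C: -183.82 kJ/kg
condensation at 64.7 °C: -1100 kJ/kg
Δh = -183.82 + -1100 = -1283.8 kJ/kg
Q = ṁ·Δh = 1429 kg/h × -1283.8 kJ/kg = -1.8346e+06 kJ/h
|Q| = 509.61 kW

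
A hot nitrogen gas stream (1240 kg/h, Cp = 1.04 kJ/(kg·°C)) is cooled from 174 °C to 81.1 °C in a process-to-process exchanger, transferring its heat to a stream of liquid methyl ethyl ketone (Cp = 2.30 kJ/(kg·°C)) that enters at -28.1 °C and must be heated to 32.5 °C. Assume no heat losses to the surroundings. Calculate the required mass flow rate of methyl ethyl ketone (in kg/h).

ṁ_c = 860 kg/h

Heat released by hot stream: Q = 1240 × 1.04 × (174 − 81.1) = 119800 kJ/h
Energy balance on cold side (adiabatic exchanger): Q = ṁ_c·Cp_c·(T_c,out − T_c,in)
ṁ_c = 119800 / [2.30 × (32.5 − -28.1)] = 859.55 kg/h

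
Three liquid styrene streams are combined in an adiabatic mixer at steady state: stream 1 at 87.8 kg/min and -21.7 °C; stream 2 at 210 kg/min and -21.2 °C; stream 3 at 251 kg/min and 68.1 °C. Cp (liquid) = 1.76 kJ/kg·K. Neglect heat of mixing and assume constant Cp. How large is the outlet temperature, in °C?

T_out = 19.6 °C

Energy balance with Q = 0: Σ ṁᵢCp,ᵢ(T_out − Tᵢ) = 0
T_out = Σ ṁᵢCp,ᵢTᵢ / Σ ṁᵢCp,ᵢ
      = 18895 / 965.89 = 19.562 °C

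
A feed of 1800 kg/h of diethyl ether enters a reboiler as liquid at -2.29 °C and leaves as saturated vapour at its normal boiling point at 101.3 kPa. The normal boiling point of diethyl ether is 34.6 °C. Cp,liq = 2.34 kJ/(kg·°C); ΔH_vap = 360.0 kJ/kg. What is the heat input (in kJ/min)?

Q = 13400 kJ/min

liquid -2.29→34.6 °C: 86.323 kJ/kg
vaporisation at 34.6 °C: 360 kJ/kg
Δh = 86.323 + 360 = 446.32 kJ/kg
Q = ṁ·Δh = 1800 kg/h × 446.32 kJ/kg = 803380 kJ/h
|Q| = 223.16 kW = 13390 kJ/min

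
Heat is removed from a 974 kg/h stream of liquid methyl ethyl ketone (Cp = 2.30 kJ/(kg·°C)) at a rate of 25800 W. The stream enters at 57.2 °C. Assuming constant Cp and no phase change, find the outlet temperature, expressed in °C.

T_out = 15.7 °C

Q = 25800 W = 92880 kJ/h
ΔT = Q/(ṁ·Cp) = 92880/(974×2.30) = 41.461 K
T_out = 57.2 − 41.461 = 15.739 °C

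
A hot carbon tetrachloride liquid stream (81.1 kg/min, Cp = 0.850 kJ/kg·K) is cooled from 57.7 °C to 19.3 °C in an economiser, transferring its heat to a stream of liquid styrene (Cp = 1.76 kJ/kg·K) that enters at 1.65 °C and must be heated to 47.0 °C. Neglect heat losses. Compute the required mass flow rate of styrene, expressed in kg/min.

Heat released by hot stream: Q = 81.1 × 0.850 × (57.7 − 19.3) = 2647.1 kJ/min
Energy balance on cold side (adiabatic exchanger): Q = ṁ_c·Cp_c·(T_c,out − T_c,in)
ṁ_c = 2647.1 / [1.76 × (47.0 − 1.65)] = 33.165 kg/min

ṁ_c = 33.2 kg/min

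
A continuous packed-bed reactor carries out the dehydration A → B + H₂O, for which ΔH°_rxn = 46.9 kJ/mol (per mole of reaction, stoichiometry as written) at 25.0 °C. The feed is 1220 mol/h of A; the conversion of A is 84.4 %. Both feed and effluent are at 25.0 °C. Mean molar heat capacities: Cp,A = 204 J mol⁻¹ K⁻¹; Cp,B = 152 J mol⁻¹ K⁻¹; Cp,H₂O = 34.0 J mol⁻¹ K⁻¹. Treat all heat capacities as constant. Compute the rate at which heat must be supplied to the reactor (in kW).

Extent of reaction ξ = 0.844 × 1220 = 1029.7 mol/h
Reaction term: ξ·ΔH°_rxn = 1029.7 × 46.9 = 48292 kJ/h
Q = ΔH = 48292 kJ/h = 13.414 kW
Heat supplied = 13.414 kW

Q_in = 13.4 kW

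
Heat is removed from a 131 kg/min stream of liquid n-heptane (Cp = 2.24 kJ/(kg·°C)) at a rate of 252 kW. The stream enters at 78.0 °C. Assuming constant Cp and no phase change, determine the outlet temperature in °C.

T_out = 26.5 °C

Q = 252 kW = 15120 kJ/min
ΔT = Q/(ṁ·Cp) = 15120/(131×2.24) = 51.527 K
T_out = 78.0 − 51.527 = 26.473 °C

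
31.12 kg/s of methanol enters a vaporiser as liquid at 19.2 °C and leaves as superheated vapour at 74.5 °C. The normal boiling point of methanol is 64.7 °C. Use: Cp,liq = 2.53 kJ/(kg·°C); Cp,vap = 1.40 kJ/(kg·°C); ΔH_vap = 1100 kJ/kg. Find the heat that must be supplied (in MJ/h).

Q = 138000 MJ/h

liquid 19.2→64.7 °C: 115.11 kJ/kg
vaporisation at 64.7 °C: 1100 kJ/kg
vapour 64.7→74.5 °C: 13.72 kJ/kg
Δh = 115.11 + 1100 + 13.72 = 1228.8 kJ/kg
Q = ṁ·Δh = 31.12 kg/s × 1228.8 kJ/kg = 38241 kJ/s
|Q| = 38241 kW = 137670 MJ/h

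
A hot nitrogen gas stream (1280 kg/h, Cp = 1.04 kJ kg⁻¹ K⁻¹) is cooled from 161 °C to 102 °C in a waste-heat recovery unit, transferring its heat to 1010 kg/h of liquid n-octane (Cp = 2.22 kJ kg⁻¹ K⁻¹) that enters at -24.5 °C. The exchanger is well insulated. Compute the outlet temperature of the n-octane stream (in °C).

T_c,out = 10.5 °C

Heat released by hot stream: Q = 1280 × 1.04 × (161 − 102) = 78541 kJ/h
Energy balance on cold side (adiabatic exchanger): Q = ṁ_c·Cp_c·(T_c,out − T_c,in)
T_c,out = -24.5 + 78541/(1010 × 2.22) = 10.528 °C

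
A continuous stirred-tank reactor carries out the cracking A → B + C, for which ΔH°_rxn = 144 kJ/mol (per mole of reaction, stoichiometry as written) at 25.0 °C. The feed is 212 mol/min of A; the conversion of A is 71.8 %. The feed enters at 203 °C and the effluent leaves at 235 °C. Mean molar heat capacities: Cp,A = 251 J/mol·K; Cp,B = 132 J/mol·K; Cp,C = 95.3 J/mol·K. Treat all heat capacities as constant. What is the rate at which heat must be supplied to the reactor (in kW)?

Q_in = 381 kW

Extent of reaction ξ = 0.718 × 212 = 152.22 mol/min
Reaction term: ξ·ΔH°_rxn = 152.22 × 144 = 21919 kJ/min
Sensible, feed 203→25 °C: -9471.7 kJ/min
Outlet flows (mol/min): A 59.784, B 152.22, C 152.22
Sensible, products 25→235 °C: 10417 kJ/min
Q = ΔH = 22864 kJ/min = 381.07 kW
Heat supplied = 381.07 kW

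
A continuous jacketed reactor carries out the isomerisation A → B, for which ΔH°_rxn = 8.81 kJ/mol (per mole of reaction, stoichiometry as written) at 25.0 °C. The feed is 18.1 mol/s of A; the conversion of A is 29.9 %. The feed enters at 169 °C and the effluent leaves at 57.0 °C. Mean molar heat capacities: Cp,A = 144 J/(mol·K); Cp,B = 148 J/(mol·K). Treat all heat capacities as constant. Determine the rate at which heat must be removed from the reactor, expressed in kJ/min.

Extent of reaction ξ = 0.299 × 18.1 = 5.4119 mol/s
Reaction term: ξ·ΔH°_rxn = 5.4119 × 8.81 = 47.679 kJ/s
Sensible, feed 169→25 °C: -375.32 kJ/s
Outlet flows (mol/s): A 12.688, B 5.4119
Sensible, products 25→57.0 °C: 84.098 kJ/s
Q = ΔH = -243.55 kJ/s = -243.55 kW
Heat removed = 14613 kJ/min

Q_out = 14600 kJ/min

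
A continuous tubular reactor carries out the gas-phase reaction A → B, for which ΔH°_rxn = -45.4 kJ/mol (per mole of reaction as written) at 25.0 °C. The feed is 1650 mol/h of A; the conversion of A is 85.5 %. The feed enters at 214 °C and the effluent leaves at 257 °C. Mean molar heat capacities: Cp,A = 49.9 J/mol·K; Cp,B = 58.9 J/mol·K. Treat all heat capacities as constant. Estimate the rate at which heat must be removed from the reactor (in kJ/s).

Extent of reaction ξ = 0.855 × 1650 = 1410.8 mol/h
Reaction term: ξ·ΔH°_rxn = 1410.8 × -45.4 = -64048 kJ/h
Sensible, feed 214→25 °C: -15561 kJ/h
Outlet flows (mol/h): A 239.25, B 1410.8
Sensible, products 25→257 °C: 22047 kJ/h
Q = ΔH = -57562 kJ/h = -15.989 kW
Heat removed = 15.989 kJ/s

Q_out = 16.0 kJ/s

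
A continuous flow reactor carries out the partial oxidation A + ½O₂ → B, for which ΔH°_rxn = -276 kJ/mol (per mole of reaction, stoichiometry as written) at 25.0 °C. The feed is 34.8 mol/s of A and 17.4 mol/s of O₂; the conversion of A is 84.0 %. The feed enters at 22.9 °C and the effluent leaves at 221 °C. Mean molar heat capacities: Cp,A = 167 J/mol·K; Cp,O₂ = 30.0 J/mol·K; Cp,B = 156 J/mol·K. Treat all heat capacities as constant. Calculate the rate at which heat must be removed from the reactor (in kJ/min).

Q_out = 418000 kJ/min

Extent of reaction ξ = 0.840 × 34.8 = 29.232 mol/s
Reaction term: ξ·ΔH°_rxn = 29.232 × -276 = -8068 kJ/s
Sensible, feed 22.9→25 °C: 13.301 kJ/s
Outlet flows (mol/s): A 5.568, O₂ 2.784, B 29.232
Sensible, products 25→221 °C: 1092.4 kJ/s
Q = ΔH = -6962.3 kJ/s = -6962.3 kW
Heat removed = 417740 kJ/min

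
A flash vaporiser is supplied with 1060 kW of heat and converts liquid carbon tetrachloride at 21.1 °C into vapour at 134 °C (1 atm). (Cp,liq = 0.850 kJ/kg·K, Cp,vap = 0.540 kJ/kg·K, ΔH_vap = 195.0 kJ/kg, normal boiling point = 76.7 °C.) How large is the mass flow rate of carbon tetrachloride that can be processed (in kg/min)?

ṁ = 233 kg/min

Δh = 0.850×(76.7−21.1) + 195.0 + 0.540×(134−76.7) = 273.2 kJ/kg
Q = 1060 kW = 1060 kJ/s = 63600 kJ/min
ṁ = Q/Δh = 63600 / 273.2 = 232.79 kg/min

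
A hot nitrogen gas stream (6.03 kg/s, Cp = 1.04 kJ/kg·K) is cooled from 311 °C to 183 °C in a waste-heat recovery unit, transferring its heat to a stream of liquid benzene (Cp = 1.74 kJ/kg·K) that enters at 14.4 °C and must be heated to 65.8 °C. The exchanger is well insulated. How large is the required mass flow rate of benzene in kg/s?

Heat released by hot stream: Q = 6.03 × 1.04 × (311 − 183) = 802.71 kJ/s
Energy balance on cold side (adiabatic exchanger): Q = ṁ_c·Cp_c·(T_c,out − T_c,in)
ṁ_c = 802.71 / [1.74 × (65.8 − 14.4)] = 8.9753 kg/s

ṁ_c = 8.98 kg/s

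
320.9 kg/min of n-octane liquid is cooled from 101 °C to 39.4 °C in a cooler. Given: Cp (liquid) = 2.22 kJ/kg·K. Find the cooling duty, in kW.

Q = ṁ·Cp·ΔT = 320.9 × 2.22 × (39.4 − 101) = -43884 kJ/min
Converting: 43884 / 60 s = 731.4 kW

Q_c = 731 kW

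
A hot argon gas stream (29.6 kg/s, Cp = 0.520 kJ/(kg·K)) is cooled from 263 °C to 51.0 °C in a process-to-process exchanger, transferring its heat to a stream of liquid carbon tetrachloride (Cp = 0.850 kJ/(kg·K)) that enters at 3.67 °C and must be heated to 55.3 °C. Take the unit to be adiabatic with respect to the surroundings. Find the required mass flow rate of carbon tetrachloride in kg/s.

Heat released by hot stream: Q = 29.6 × 0.520 × (263 − 51.0) = 3263.1 kJ/s
Energy balance on cold side (adiabatic exchanger): Q = ṁ_c·Cp_c·(T_c,out − T_c,in)
ṁ_c = 3263.1 / [0.850 × (55.3 − 3.67)] = 74.355 kg/s

ṁ_c = 74.4 kg/s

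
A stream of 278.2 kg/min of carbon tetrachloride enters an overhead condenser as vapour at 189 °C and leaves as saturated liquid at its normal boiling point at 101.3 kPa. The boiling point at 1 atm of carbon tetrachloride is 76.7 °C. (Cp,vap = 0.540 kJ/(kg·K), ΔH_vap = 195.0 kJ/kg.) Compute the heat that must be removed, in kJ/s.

Q_c = 1190 kJ/s

vapour 189→76.7 °C: -60.642 kJ/kg
condensation at 76.7 °C: -195 kJ/kg
Δh = -60.642 + -195 = -255.64 kJ/kg
Q = ṁ·Δh = 278.2 kg/min × -255.64 kJ/kg = -71120 kJ/min
|Q| = 1185.3 kW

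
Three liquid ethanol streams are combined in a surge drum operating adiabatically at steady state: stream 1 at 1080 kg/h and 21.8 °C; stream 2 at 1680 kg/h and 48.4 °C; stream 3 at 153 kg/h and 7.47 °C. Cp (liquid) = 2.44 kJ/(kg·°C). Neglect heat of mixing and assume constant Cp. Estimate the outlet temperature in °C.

No heat crosses the boundary, so H_out = H_in.
T_out = Σ ṁᵢCp,ᵢTᵢ / Σ ṁᵢCp,ᵢ
      = 258640 / 7107.7 = 36.388 °C

T_out = 36.4 °C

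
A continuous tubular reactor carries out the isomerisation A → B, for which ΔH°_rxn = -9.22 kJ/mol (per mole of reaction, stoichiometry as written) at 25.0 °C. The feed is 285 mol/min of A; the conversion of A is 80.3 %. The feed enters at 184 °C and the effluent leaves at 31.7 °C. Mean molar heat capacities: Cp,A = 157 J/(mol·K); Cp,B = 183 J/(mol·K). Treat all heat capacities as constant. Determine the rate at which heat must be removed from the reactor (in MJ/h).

Q_out = 533 MJ/h

Extent of reaction ξ = 0.803 × 285 = 228.86 mol/min
Reaction term: ξ·ΔH°_rxn = 228.86 × -9.22 = -2110 kJ/min
Sensible, feed 184→25 °C: -7114.5 kJ/min
Outlet flows (mol/min): A 56.145, B 228.86
Sensible, products 25→31.7 °C: 339.66 kJ/min
Q = ΔH = -8884.8 kJ/min = -148.08 kW
Heat removed = 533.09 MJ/h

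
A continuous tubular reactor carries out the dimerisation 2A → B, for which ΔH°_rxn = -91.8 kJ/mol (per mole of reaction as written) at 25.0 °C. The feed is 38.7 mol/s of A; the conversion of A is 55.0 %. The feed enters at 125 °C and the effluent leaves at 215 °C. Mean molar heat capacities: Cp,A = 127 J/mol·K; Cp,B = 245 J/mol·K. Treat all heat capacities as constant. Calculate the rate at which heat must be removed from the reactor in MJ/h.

Extent of reaction ξ = 0.550 × 38.7 / 2 = 10.643 mol/s
Reaction term: ξ·ΔH°_rxn = 10.643 × -91.8 = -976.98 kJ/s
Sensible, feed 125→25 °C: -491.49 kJ/s
Outlet flows (mol/s): A 17.415, B 10.643
Sensible, products 25→215 °C: 915.63 kJ/s
Q = ΔH = -552.84 kJ/s = -552.84 kW
Heat removed = 1990.2 MJ/h

Q_out = 1990 MJ/h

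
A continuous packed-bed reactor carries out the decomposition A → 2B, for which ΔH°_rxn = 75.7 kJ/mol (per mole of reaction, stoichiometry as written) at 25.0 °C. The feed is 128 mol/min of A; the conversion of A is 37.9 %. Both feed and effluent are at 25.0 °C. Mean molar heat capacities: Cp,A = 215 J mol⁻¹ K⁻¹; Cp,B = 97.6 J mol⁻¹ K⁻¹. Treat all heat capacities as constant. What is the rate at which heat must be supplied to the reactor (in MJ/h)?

Extent of reaction ξ = 0.379 × 128 = 48.512 mol/min
Reaction term: ξ·ΔH°_rxn = 48.512 × 75.7 = 3672.4 kJ/min
Q = ΔH = 3672.4 kJ/min = 61.206 kW
Heat supplied = 220.34 MJ/h

Q_in = 220 MJ/h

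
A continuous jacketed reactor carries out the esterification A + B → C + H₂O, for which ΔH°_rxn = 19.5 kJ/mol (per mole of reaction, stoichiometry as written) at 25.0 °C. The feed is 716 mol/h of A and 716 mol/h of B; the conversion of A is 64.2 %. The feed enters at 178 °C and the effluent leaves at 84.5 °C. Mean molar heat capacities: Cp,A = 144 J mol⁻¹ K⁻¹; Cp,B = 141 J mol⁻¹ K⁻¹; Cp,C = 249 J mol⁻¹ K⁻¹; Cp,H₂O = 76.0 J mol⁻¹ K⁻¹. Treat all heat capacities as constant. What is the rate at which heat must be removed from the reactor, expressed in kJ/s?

Extent of reaction ξ = 0.642 × 716 = 459.67 mol/h
Reaction term: ξ·ΔH°_rxn = 459.67 × 19.5 = 8963.6 kJ/h
Sensible, feed 178→25 °C: -31221 kJ/h
Outlet flows (mol/h): A 256.33, B 256.33, C 459.67, H₂O 459.67
Sensible, products 25→84.5 °C: 13236 kJ/h
Q = ΔH = -9022 kJ/h = -2.5061 kW
Heat removed = 2.5061 kJ/s

Q_out = 2.51 kJ/s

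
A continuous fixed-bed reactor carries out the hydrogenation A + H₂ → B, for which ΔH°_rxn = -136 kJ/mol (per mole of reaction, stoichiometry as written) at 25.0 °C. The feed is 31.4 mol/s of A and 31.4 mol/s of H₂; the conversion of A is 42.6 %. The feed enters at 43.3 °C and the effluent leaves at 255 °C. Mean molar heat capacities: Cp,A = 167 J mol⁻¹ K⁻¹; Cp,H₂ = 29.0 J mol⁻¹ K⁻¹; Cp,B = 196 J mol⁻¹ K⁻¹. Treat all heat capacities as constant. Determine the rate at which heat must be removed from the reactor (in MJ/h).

Q_out = 1860 MJ/h

Extent of reaction ξ = 0.426 × 31.4 = 13.376 mol/s
Reaction term: ξ·ΔH°_rxn = 13.376 × -136 = -1819.2 kJ/s
Sensible, feed 43.3→25 °C: -112.63 kJ/s
Outlet flows (mol/s): A 18.024, H₂ 18.024, B 13.376
Sensible, products 25→255 °C: 1415.5 kJ/s
Q = ΔH = -516.3 kJ/s = -516.3 kW
Heat removed = 1858.7 MJ/h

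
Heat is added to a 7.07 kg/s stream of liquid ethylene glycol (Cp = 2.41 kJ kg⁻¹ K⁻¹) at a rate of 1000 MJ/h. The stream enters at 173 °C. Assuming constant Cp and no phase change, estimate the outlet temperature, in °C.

T_out = 189 °C

Q = 1000 MJ/h = 277.78 kJ/s
ΔT = Q/(ṁ·Cp) = 277.78/(7.07×2.41) = 16.303 K
T_out = 173 + 16.303 = 189.3 °C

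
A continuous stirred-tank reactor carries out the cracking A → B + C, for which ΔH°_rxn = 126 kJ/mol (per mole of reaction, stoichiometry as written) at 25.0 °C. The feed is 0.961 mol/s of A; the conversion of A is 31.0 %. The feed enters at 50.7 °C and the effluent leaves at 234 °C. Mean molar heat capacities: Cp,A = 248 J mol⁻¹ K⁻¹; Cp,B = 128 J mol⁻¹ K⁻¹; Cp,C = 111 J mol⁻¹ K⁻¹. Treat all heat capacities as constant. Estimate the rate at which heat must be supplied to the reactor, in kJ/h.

Q_in = 290000 kJ/h

Extent of reaction ξ = 0.310 × 0.961 = 0.29791 mol/s
Reaction term: ξ·ΔH°_rxn = 0.29791 × 126 = 37.537 kJ/s
Sensible, feed 50.7→25 °C: -6.125 kJ/s
Outlet flows (mol/s): A 0.66309, B 0.29791, C 0.29791
Sensible, products 25→234 °C: 49.25 kJ/s
Q = ΔH = 80.662 kJ/s = 80.662 kW
Heat supplied = 290380 kJ/h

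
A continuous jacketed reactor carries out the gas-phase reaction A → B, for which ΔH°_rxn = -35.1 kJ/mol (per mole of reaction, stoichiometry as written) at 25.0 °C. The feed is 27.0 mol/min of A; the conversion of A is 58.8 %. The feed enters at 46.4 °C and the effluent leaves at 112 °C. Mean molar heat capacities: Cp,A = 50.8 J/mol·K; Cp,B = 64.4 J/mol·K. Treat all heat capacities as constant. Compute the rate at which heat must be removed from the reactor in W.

Extent of reaction ξ = 0.588 × 27.0 = 15.876 mol/min
Reaction term: ξ·ΔH°_rxn = 15.876 × -35.1 = -557.25 kJ/min
Sensible, feed 46.4→25 °C: -29.352 kJ/min
Outlet flows (mol/min): A 11.124, B 15.876
Sensible, products 25→112 °C: 138.11 kJ/min
Q = ΔH = -448.49 kJ/min = -7.4748 kW
Heat removed = 7474.8 W

Q_out = 7470 W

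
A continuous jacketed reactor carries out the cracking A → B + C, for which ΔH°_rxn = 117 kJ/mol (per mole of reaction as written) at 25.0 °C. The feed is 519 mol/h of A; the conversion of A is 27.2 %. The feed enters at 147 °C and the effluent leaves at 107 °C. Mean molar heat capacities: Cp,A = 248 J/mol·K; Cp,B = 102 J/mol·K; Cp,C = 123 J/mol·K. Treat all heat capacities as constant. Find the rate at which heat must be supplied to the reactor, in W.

Extent of reaction ξ = 0.272 × 519 = 141.17 mol/h
Reaction term: ξ·ΔH°_rxn = 141.17 × 117 = 16517 kJ/h
Sensible, feed 147→25 °C: -15703 kJ/h
Outlet flows (mol/h): A 377.83, B 141.17, C 141.17
Sensible, products 25→107 °C: 10288 kJ/h
Q = ΔH = 11102 kJ/h = 3.0839 kW
Heat supplied = 3083.9 W

Q_in = 3080 W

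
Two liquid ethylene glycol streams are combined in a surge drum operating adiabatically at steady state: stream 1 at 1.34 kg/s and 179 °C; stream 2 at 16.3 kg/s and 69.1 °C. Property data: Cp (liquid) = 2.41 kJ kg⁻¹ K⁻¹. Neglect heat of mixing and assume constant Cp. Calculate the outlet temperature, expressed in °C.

T_out = 77.4 °C

No heat crosses the boundary, so H_out = H_in.
T_out = Σ ṁᵢCp,ᵢTᵢ / Σ ṁᵢCp,ᵢ
      = 3292.5 / 42.512 = 77.448 °C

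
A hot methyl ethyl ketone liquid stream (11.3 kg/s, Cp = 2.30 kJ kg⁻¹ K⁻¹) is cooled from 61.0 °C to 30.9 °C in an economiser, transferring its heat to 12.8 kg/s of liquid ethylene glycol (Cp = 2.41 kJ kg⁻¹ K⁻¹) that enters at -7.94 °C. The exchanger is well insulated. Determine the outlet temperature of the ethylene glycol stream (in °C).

Heat released by hot stream: Q = 11.3 × 2.30 × (61.0 − 30.9) = 782.3 kJ/s
Energy balance on cold side (adiabatic exchanger): Q = ṁ_c·Cp_c·(T_c,out − T_c,in)
T_c,out = -7.94 + 782.3/(12.8 × 2.41) = 17.42 °C

T_c,out = 17.4 °C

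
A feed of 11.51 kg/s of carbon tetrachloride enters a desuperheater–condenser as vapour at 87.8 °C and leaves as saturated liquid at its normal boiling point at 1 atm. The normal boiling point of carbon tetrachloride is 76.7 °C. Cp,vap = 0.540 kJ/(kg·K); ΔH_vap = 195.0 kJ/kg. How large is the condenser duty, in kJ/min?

vapour 87.8→76.7 °C: -5.994 kJ/kg
condensation at 76.7 °C: -195 kJ/kg
Δh = -5.994 + -195 = -200.99 kJ/kg
Q = ṁ·Δh = 11.51 kg/s × -200.99 kJ/kg = -2313.4 kJ/s
|Q| = 2313.4 kW = 138810 kJ/min

Q_c = 139000 kJ/min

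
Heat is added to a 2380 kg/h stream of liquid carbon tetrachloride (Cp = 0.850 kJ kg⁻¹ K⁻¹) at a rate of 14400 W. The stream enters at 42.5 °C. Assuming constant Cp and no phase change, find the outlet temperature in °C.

Q = 14400 W = 51840 kJ/h
ΔT = Q/(ṁ·Cp) = 51840/(2380×0.850) = 25.625 K
T_out = 42.5 + 25.625 = 68.125 °C

T_out = 68.1 °C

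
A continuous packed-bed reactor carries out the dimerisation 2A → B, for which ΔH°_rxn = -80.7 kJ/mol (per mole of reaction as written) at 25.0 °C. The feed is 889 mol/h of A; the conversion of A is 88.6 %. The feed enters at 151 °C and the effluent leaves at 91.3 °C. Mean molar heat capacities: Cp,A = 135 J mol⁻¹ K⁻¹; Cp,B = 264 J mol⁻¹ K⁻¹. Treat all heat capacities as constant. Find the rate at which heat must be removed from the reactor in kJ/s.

Q_out = 10.9 kJ/s

Extent of reaction ξ = 0.886 × 889 / 2 = 393.83 mol/h
Reaction term: ξ·ΔH°_rxn = 393.83 × -80.7 = -31782 kJ/h
Sensible, feed 151→25 °C: -15122 kJ/h
Outlet flows (mol/h): A 101.35, B 393.83
Sensible, products 25→91.3 °C: 7800.3 kJ/h
Q = ΔH = -39103 kJ/h = -10.862 kW
Heat removed = 10.862 kJ/s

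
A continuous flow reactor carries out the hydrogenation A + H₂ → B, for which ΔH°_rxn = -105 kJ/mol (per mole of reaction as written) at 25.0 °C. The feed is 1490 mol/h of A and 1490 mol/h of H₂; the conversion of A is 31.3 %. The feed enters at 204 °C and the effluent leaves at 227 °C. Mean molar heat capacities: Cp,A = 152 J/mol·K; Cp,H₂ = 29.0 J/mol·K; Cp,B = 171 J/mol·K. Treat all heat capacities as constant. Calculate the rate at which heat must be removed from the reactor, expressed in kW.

Extent of reaction ξ = 0.313 × 1490 = 466.37 mol/h
Reaction term: ξ·ΔH°_rxn = 466.37 × -105 = -48969 kJ/h
Sensible, feed 204→25 °C: -48275 kJ/h
Outlet flows (mol/h): A 1023.6, H₂ 1023.6, B 466.37
Sensible, products 25→227 °C: 53535 kJ/h
Q = ΔH = -43708 kJ/h = -12.141 kW
Heat removed = 12.141 kW

Q_out = 12.1 kW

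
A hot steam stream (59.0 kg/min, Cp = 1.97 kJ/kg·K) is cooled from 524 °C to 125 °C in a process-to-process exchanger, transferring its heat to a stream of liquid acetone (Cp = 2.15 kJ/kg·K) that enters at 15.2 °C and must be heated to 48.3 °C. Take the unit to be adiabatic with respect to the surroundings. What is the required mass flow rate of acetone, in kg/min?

Heat released by hot stream: Q = 59.0 × 1.97 × (524 − 125) = 46376 kJ/min
Energy balance on cold side (adiabatic exchanger): Q = ṁ_c·Cp_c·(T_c,out − T_c,in)
ṁ_c = 46376 / [2.15 × (48.3 − 15.2)] = 651.67 kg/min

ṁ_c = 652 kg/min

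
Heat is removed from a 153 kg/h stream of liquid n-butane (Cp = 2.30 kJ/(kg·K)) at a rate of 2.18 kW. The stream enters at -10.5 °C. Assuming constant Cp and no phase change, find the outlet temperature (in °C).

Q = 2.18 kW = 7848 kJ/h
ΔT = Q/(ṁ·Cp) = 7848/(153×2.30) = 22.302 K
T_out = -10.5 − 22.302 = -32.802 °C

T_out = -32.8 °C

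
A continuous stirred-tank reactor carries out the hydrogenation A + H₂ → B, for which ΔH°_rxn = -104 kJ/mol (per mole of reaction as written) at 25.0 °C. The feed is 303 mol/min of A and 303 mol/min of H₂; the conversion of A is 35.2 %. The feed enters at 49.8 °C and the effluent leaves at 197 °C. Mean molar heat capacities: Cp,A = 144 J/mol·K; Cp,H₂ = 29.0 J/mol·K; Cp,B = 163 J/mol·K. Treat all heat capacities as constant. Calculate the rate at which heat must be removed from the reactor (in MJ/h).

Extent of reaction ξ = 0.352 × 303 = 106.66 mol/min
Reaction term: ξ·ΔH°_rxn = 106.66 × -104 = -11092 kJ/min
Sensible, feed 49.8→25 °C: -1300 kJ/min
Outlet flows (mol/min): A 196.34, H₂ 196.34, B 106.66
Sensible, products 25→197 °C: 8832.6 kJ/min
Q = ΔH = -3559.6 kJ/min = -59.327 kW
Heat removed = 213.58 MJ/h

Q_out = 214 MJ/h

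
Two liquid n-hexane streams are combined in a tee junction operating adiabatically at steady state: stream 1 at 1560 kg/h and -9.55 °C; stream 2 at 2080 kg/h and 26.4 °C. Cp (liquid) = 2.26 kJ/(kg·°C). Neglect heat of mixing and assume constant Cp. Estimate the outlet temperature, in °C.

Energy balance with Q = 0: Σ ṁᵢCp,ᵢ(T_out − Tᵢ) = 0
Σ ṁᵢCp,ᵢTᵢ = 1560×2.26×-9.55 + 2080×2.26×26.4 = 90432
Σ ṁᵢCp,ᵢ = 1560×2.26 + 2080×2.26 = 8226.4
T_out = 90432 / 8226.4 = 10.993 °C

T_out = 11.0 °C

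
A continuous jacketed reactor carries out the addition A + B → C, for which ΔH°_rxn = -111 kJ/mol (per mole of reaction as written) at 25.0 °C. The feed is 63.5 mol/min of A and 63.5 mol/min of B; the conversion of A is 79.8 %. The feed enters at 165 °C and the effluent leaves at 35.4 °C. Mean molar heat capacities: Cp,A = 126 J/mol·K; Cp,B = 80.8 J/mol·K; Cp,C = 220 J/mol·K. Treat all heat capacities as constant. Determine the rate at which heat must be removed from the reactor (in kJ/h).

Extent of reaction ξ = 0.798 × 63.5 = 50.673 mol/min
Reaction term: ξ·ΔH°_rxn = 50.673 × -111 = -5624.7 kJ/min
Sensible, feed 165→25 °C: -1838.5 kJ/min
Outlet flows (mol/min): A 12.827, B 12.827, C 50.673
Sensible, products 25→35.4 °C: 143.53 kJ/min
Q = ΔH = -7319.6 kJ/min = -121.99 kW
Heat removed = 439180 kJ/h

Q_out = 439000 kJ/h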